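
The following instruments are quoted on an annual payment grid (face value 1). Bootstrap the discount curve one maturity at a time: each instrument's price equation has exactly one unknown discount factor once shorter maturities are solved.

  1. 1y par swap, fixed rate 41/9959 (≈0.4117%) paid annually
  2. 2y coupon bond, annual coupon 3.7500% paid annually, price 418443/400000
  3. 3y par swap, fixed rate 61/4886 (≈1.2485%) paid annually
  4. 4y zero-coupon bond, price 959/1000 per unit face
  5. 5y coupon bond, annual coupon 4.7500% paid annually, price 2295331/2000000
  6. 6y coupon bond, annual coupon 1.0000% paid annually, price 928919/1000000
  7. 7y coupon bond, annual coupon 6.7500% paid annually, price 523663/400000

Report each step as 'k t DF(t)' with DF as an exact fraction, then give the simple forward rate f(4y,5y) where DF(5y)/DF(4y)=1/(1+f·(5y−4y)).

step 1 [1y] swap r/1=41/9959: DF=(1 − 41/9959·(0))/(1+41/9959) = 9959/10000 ≈ 0.995900
step 2 [2y] bond c/1=3/80: DF=(418443/400000 − 3/80·(0.995900))/(1+3/80) = 9723/10000 ≈ 0.972300
step 3 [3y] swap r/1=61/4886: DF=(1 − 61/4886·(0.995900+0.972300))/(1+61/4886) = 4817/5000 ≈ 0.963400
step 4 [4y] zero: DF = P = 959/1000 ≈ 0.959000
step 5 [5y] bond c/1=19/400: DF=(2295331/2000000 − 19/400·(0.995900+0.972300+0.963400+0.959000))/(1+19/400) = 1149/1250 ≈ 0.919200
step 6 [6y] bond c/1=1/100: DF=(928919/1000000 − 1/100·(0.995900+0.972300+0.963400+0.959000+0.919200))/(1+1/100) = 8721/10000 ≈ 0.872100
step 7 [7y] bond c/1=27/400: DF=(523663/400000 − 27/400·(0.995900+0.972300+0.963400+0.959000+0.919200+0.872100))/(1+27/400) = 8671/10000 ≈ 0.867100

1 1 9959/10000
2 2 9723/10000
3 3 4817/5000
4 4 959/1000
5 5 1149/1250
6 6 8721/10000
7 7 8671/10000
f(4y,5y) = ((959/1000)/(1149/1250) − 1)/(1) = 199/4596 ≈ 4.3299%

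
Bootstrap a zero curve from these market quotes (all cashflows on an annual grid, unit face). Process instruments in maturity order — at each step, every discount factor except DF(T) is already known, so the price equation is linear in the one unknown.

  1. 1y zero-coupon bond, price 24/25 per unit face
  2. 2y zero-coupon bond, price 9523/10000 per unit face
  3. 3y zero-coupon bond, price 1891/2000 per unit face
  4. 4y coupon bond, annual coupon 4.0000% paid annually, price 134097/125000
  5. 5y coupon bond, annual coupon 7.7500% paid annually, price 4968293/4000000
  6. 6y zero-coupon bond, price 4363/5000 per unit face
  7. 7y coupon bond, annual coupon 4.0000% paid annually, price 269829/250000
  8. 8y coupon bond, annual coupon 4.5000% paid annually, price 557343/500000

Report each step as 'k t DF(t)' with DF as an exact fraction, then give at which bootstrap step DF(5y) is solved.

step 1 [1y] zero: DF = P = 24/25 ≈ 0.960000
step 2 [2y] zero: DF = P = 9523/10000 ≈ 0.952300
step 3 [3y] zero: DF = P = 1891/2000 ≈ 0.945500
step 4 [4y] bond c/1=1/25: DF=(134097/125000 − 1/25·(0.960000+0.952300+0.945500))/(1+1/25) = 576/625 ≈ 0.921600
step 5 [5y] bond c/1=31/400: DF=(4968293/4000000 − 31/400·(0.960000+0.952300+0.945500+0.921600))/(1+31/400) = 8809/10000 ≈ 0.880900
step 6 [6y] zero: DF = P = 4363/5000 ≈ 0.872600
step 7 [7y] bond c/1=1/25: DF=(269829/250000 − 1/25·(0.960000+0.952300+0.945500+0.921600+0.880900+0.872600))/(1+1/25) = 33/40 ≈ 0.825000
step 8 [8y] bond c/1=9/200: DF=(557343/500000 − 9/200·(0.960000+0.952300+0.945500+0.921600+0.880900+0.872600+0.825000))/(1+9/200) = 7929/10000 ≈ 0.792900

1 1 24/25
2 2 9523/10000
3 3 1891/2000
4 4 576/625
5 5 8809/10000
6 6 4363/5000
7 7 33/40
8 8 7929/10000
DF(5y) is solved at step 5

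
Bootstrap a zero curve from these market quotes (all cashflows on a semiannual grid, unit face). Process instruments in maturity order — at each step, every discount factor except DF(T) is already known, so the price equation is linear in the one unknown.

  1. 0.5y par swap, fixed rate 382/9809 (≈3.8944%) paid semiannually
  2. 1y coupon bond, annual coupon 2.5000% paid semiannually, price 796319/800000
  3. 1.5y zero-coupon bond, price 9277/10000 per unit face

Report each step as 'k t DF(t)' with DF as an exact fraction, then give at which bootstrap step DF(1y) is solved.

1 1/2 9809/10000
2 1 971/1000
3 3/2 9277/10000
DF(1y) is solved at step 2

step 1 [0.5y] swap r/2=191/9809: DF=(1 − 191/9809·(0))/(1+191/9809) = 9809/10000 ≈ 0.980900
step 2 [1y] bond c/2=1/80: DF=(796319/800000 − 1/80·(0.980900))/(1+1/80) = 971/1000 ≈ 0.971000
step 3 [1.5y] zero: DF = P = 9277/10000 ≈ 0.927700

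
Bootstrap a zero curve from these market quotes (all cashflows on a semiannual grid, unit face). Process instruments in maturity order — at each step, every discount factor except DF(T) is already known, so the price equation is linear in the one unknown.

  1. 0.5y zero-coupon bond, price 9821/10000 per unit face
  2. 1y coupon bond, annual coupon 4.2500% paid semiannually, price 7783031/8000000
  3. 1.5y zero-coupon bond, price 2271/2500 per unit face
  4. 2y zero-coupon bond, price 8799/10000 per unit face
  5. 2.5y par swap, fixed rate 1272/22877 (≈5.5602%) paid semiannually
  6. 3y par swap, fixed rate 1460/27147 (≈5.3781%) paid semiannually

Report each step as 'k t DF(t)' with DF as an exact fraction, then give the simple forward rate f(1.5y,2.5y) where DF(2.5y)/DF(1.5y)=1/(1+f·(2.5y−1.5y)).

1 1/2 9821/10000
2 1 4661/5000
3 3/2 2271/2500
4 2 8799/10000
5 5/2 1091/1250
6 3 427/500
f(1.5y,2.5y) = ((2271/2500)/(1091/1250) − 1)/(1) = 89/2182 ≈ 4.0788%

step 1 [0.5y] zero: DF = P = 9821/10000 ≈ 0.982100
step 2 [1y] bond c/2=17/800: DF=(7783031/8000000 − 17/800·(0.982100))/(1+17/800) = 4661/5000 ≈ 0.932200
step 3 [1.5y] zero: DF = P = 2271/2500 ≈ 0.908400
step 4 [2y] zero: DF = P = 8799/10000 ≈ 0.879900
step 5 [2.5y] swap r/2=636/22877: DF=(1 − 636/22877·(0.982100+0.932200+0.908400+0.879900))/(1+636/22877) = 1091/1250 ≈ 0.872800
step 6 [3y] swap r/2=730/27147: DF=(1 − 730/27147·(0.982100+0.932200+0.908400+0.879900+0.872800))/(1+730/27147) = 427/500 ≈ 0.854000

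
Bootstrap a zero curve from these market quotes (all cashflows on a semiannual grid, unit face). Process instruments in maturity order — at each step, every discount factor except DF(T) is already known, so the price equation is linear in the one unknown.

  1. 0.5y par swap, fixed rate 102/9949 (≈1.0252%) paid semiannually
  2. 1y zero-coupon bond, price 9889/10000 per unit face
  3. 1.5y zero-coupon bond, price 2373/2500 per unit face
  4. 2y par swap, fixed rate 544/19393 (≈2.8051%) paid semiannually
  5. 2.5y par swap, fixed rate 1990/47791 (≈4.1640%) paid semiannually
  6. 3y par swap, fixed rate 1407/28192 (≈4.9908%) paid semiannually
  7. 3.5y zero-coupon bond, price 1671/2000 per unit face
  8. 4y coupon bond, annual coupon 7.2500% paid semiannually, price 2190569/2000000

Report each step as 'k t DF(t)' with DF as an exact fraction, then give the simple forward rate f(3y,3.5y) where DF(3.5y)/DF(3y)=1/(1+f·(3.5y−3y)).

1 1/2 9949/10000
2 1 9889/10000
3 3/2 2373/2500
4 2 591/625
5 5/2 1801/2000
6 3 8593/10000
7 7/2 1671/2000
8 4 1661/2000
f(3y,3.5y) = ((8593/10000)/(1671/2000) − 1)/(1/2) = 476/8355 ≈ 5.6972%

step 1 [0.5y] swap r/2=51/9949: DF=(1 − 51/9949·(0))/(1+51/9949) = 9949/10000 ≈ 0.994900
step 2 [1y] zero: DF = P = 9889/10000 ≈ 0.988900
step 3 [1.5y] zero: DF = P = 2373/2500 ≈ 0.949200
step 4 [2y] swap r/2=272/19393: DF=(1 − 272/19393·(0.994900+0.988900+0.949200))/(1+272/19393) = 591/625 ≈ 0.945600
step 5 [2.5y] swap r/2=995/47791: DF=(1 − 995/47791·(0.994900+0.988900+0.949200+0.945600))/(1+995/47791) = 1801/2000 ≈ 0.900500
step 6 [3y] swap r/2=1407/56384: DF=(1 − 1407/56384·(0.994900+0.988900+0.949200+0.945600+0.900500))/(1+1407/56384) = 8593/10000 ≈ 0.859300
step 7 [3.5y] zero: DF = P = 1671/2000 ≈ 0.835500
step 8 [4y] bond c/2=29/800: DF=(2190569/2000000 − 29/800·(0.994900+0.988900+0.949200+0.945600+0.900500+0.859300+0.835500))/(1+29/800) = 1661/2000 ≈ 0.830500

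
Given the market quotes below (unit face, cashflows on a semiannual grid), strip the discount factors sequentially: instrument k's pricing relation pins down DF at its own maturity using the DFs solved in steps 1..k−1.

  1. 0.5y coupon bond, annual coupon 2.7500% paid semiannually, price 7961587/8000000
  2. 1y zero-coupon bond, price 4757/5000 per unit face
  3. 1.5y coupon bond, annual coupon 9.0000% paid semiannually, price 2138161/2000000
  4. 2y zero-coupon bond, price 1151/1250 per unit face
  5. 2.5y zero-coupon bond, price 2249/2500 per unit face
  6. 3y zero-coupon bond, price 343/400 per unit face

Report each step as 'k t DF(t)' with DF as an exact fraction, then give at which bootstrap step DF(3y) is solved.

step 1 [0.5y] bond c/2=11/800: DF=(7961587/8000000 − 11/800·(0))/(1+11/800) = 9817/10000 ≈ 0.981700
step 2 [1y] zero: DF = P = 4757/5000 ≈ 0.951400
step 3 [1.5y] bond c/2=9/200: DF=(2138161/2000000 − 9/200·(0.981700+0.951400))/(1+9/200) = 4699/5000 ≈ 0.939800
step 4 [2y] zero: DF = P = 1151/1250 ≈ 0.920800
step 5 [2.5y] zero: DF = P = 2249/2500 ≈ 0.899600
step 6 [3y] zero: DF = P = 343/400 ≈ 0.857500

1 1/2 9817/10000
2 1 4757/5000
3 3/2 4699/5000
4 2 1151/1250
5 5/2 2249/2500
6 3 343/400
DF(3y) is solved at step 6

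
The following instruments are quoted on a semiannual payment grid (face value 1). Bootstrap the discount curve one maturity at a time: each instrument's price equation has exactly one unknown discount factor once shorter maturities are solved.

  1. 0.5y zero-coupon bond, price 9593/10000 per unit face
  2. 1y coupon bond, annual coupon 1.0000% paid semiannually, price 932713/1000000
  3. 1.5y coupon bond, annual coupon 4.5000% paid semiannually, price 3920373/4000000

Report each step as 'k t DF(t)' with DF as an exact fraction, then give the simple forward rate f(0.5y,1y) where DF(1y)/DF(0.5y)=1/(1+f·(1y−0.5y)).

1 1/2 9593/10000
2 1 9233/10000
3 3/2 9171/10000
f(0.5y,1y) = ((9593/10000)/(9233/10000) − 1)/(1/2) = 720/9233 ≈ 7.7981%

step 1 [0.5y] zero: DF = P = 9593/10000 ≈ 0.959300
step 2 [1y] bond c/2=1/200: DF=(932713/1000000 − 1/200·(0.959300))/(1+1/200) = 9233/10000 ≈ 0.923300
step 3 [1.5y] bond c/2=9/400: DF=(3920373/4000000 − 9/400·(0.959300+0.923300))/(1+9/400) = 9171/10000 ≈ 0.917100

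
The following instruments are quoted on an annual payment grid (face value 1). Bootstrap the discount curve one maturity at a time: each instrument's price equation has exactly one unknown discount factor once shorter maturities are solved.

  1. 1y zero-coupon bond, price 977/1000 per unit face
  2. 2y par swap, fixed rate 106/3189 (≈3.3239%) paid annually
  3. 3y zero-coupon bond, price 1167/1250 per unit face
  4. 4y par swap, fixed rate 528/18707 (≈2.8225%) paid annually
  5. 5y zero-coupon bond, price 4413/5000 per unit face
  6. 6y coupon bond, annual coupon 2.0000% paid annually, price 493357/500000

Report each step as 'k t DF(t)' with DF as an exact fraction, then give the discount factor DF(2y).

1 1 977/1000
2 2 2341/2500
3 3 1167/1250
4 4 559/625
5 5 4413/5000
6 6 8767/10000
DF(2y) = 2341/2500 ≈ 0.936400

step 1 [1y] zero: DF = P = 977/1000 ≈ 0.977000
step 2 [2y] swap r/1=106/3189: DF=(1 − 106/3189·(0.977000))/(1+106/3189) = 2341/2500 ≈ 0.936400
step 3 [3y] zero: DF = P = 1167/1250 ≈ 0.933600
step 4 [4y] swap r/1=528/18707: DF=(1 − 528/18707·(0.977000+0.936400+0.933600))/(1+528/18707) = 559/625 ≈ 0.894400
step 5 [5y] zero: DF = P = 4413/5000 ≈ 0.882600
step 6 [6y] bond c/1=1/50: DF=(493357/500000 − 1/50·(0.977000+0.936400+0.933600+0.894400+0.882600))/(1+1/50) = 8767/10000 ≈ 0.876700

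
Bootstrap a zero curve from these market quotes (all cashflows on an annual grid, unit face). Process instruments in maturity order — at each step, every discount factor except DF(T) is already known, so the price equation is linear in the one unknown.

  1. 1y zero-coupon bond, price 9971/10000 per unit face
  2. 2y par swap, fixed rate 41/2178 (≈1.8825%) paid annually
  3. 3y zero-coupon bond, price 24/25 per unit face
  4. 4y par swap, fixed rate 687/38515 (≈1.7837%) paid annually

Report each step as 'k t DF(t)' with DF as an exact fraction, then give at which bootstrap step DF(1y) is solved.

step 1 [1y] zero: DF = P = 9971/10000 ≈ 0.997100
step 2 [2y] swap r/1=41/2178: DF=(1 − 41/2178·(0.997100))/(1+41/2178) = 9631/10000 ≈ 0.963100
step 3 [3y] zero: DF = P = 24/25 ≈ 0.960000
step 4 [4y] swap r/1=687/38515: DF=(1 − 687/38515·(0.997100+0.963100+0.960000))/(1+687/38515) = 9313/10000 ≈ 0.931300

1 1 9971/10000
2 2 9631/10000
3 3 24/25
4 4 9313/10000
DF(1y) is solved at step 1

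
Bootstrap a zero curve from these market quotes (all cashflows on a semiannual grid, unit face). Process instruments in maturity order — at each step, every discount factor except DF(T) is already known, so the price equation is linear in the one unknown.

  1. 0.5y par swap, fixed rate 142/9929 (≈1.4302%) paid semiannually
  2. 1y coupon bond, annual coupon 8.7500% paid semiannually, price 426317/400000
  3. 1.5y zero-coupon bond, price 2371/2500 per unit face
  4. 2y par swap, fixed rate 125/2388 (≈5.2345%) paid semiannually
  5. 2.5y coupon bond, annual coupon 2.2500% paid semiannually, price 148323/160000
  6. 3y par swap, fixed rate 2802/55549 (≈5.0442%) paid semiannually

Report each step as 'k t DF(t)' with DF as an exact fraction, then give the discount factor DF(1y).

step 1 [0.5y] swap r/2=71/9929: DF=(1 − 71/9929·(0))/(1+71/9929) = 9929/10000 ≈ 0.992900
step 2 [1y] bond c/2=7/160: DF=(426317/400000 − 7/160·(0.992900))/(1+7/160) = 1959/2000 ≈ 0.979500
step 3 [1.5y] zero: DF = P = 2371/2500 ≈ 0.948400
step 4 [2y] swap r/2=125/4776: DF=(1 − 125/4776·(0.992900+0.979500+0.948400))/(1+125/4776) = 9/10 ≈ 0.900000
step 5 [2.5y] bond c/2=9/800: DF=(148323/160000 − 9/800·(0.992900+0.979500+0.948400+0.900000))/(1+9/800) = 4371/5000 ≈ 0.874200
step 6 [3y] swap r/2=1401/55549: DF=(1 − 1401/55549·(0.992900+0.979500+0.948400+0.900000+0.874200))/(1+1401/55549) = 8599/10000 ≈ 0.859900

1 1/2 9929/10000
2 1 1959/2000
3 3/2 2371/2500
4 2 9/10
5 5/2 4371/5000
6 3 8599/10000
DF(1y) = 1959/2000 ≈ 0.979500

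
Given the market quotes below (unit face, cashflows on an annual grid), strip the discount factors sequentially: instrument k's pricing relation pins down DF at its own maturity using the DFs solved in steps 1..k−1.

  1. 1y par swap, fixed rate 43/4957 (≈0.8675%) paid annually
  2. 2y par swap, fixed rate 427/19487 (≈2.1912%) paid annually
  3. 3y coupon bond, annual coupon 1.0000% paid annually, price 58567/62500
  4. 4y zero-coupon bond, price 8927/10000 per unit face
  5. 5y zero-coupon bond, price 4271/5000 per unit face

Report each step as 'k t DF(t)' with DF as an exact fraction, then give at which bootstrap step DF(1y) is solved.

1 1 4957/5000
2 2 9573/10000
3 3 1817/2000
4 4 8927/10000
5 5 4271/5000
DF(1y) is solved at step 1

step 1 [1y] swap r/1=43/4957: DF=(1 − 43/4957·(0))/(1+43/4957) = 4957/5000 ≈ 0.991400
step 2 [2y] swap r/1=427/19487: DF=(1 − 427/19487·(0.991400))/(1+427/19487) = 9573/10000 ≈ 0.957300
step 3 [3y] bond c/1=1/100: DF=(58567/62500 − 1/100·(0.991400+0.957300))/(1+1/100) = 1817/2000 ≈ 0.908500
step 4 [4y] zero: DF = P = 8927/10000 ≈ 0.892700
step 5 [5y] zero: DF = P = 4271/5000 ≈ 0.854200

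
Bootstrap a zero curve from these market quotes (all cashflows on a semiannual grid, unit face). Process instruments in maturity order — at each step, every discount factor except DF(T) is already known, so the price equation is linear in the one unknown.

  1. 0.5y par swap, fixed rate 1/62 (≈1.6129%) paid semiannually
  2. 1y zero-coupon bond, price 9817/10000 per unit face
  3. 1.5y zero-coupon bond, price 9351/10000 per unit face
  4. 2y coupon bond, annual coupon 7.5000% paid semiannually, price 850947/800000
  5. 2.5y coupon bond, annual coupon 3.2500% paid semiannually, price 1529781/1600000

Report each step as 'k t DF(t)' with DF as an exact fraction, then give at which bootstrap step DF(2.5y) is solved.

1 1/2 124/125
2 1 9817/10000
3 3/2 9351/10000
4 2 9201/10000
5 5/2 2199/2500
DF(2.5y) is solved at step 5

step 1 [0.5y] swap r/2=1/124: DF=(1 − 1/124·(0))/(1+1/124) = 124/125 ≈ 0.992000
step 2 [1y] zero: DF = P = 9817/10000 ≈ 0.981700
step 3 [1.5y] zero: DF = P = 9351/10000 ≈ 0.935100
step 4 [2y] bond c/2=3/80: DF=(850947/800000 − 3/80·(0.992000+0.981700+0.935100))/(1+3/80) = 9201/10000 ≈ 0.920100
step 5 [2.5y] bond c/2=13/800: DF=(1529781/1600000 − 13/800·(0.992000+0.981700+0.935100+0.920100))/(1+13/800) = 2199/2500 ≈ 0.879600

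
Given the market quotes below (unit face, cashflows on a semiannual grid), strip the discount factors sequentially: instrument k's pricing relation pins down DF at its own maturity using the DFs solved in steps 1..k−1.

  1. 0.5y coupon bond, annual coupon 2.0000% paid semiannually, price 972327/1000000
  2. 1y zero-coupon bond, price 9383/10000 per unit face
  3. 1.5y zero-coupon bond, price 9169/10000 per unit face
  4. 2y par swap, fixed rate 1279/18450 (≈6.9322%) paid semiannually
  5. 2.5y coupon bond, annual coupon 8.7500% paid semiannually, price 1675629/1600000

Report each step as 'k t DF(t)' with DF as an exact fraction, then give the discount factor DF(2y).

1 1/2 9627/10000
2 1 9383/10000
3 3/2 9169/10000
4 2 8721/10000
5 5/2 8487/10000
DF(2y) = 8721/10000 ≈ 0.872100

step 1 [0.5y] bond c/2=1/100: DF=(972327/1000000 − 1/100·(0))/(1+1/100) = 9627/10000 ≈ 0.962700
step 2 [1y] zero: DF = P = 9383/10000 ≈ 0.938300
step 3 [1.5y] zero: DF = P = 9169/10000 ≈ 0.916900
step 4 [2y] swap r/2=1279/36900: DF=(1 − 1279/36900·(0.962700+0.938300+0.916900))/(1+1279/36900) = 8721/10000 ≈ 0.872100
step 5 [2.5y] bond c/2=7/160: DF=(1675629/1600000 − 7/160·(0.962700+0.938300+0.916900+0.872100))/(1+7/160) = 8487/10000 ≈ 0.848700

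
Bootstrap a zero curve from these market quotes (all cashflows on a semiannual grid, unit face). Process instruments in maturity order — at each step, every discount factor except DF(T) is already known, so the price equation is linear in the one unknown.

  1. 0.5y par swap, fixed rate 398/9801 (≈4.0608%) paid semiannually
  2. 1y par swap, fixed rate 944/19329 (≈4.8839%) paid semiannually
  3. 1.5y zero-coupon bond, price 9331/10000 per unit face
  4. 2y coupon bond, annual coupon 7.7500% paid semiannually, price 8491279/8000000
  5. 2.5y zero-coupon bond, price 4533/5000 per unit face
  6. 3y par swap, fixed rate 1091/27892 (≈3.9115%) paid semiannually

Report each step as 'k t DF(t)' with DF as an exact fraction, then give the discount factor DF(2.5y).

step 1 [0.5y] swap r/2=199/9801: DF=(1 − 199/9801·(0))/(1+199/9801) = 9801/10000 ≈ 0.980100
step 2 [1y] swap r/2=472/19329: DF=(1 − 472/19329·(0.980100))/(1+472/19329) = 1191/1250 ≈ 0.952800
step 3 [1.5y] zero: DF = P = 9331/10000 ≈ 0.933100
step 4 [2y] bond c/2=31/800: DF=(8491279/8000000 − 31/800·(0.980100+0.952800+0.933100))/(1+31/800) = 9149/10000 ≈ 0.914900
step 5 [2.5y] zero: DF = P = 4533/5000 ≈ 0.906600
step 6 [3y] swap r/2=1091/55784: DF=(1 − 1091/55784·(0.980100+0.952800+0.933100+0.914900+0.906600))/(1+1091/55784) = 8909/10000 ≈ 0.890900

1 1/2 9801/10000
2 1 1191/1250
3 3/2 9331/10000
4 2 9149/10000
5 5/2 4533/5000
6 3 8909/10000
DF(2.5y) = 4533/5000 ≈ 0.906600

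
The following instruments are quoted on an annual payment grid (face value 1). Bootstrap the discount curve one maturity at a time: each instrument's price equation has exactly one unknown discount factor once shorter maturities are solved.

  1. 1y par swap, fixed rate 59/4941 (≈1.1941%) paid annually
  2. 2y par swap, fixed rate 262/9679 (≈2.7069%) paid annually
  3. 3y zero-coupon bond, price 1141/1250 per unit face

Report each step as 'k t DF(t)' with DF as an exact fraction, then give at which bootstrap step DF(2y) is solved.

step 1 [1y] swap r/1=59/4941: DF=(1 − 59/4941·(0))/(1+59/4941) = 4941/5000 ≈ 0.988200
step 2 [2y] swap r/1=262/9679: DF=(1 − 262/9679·(0.988200))/(1+262/9679) = 2369/2500 ≈ 0.947600
step 3 [3y] zero: DF = P = 1141/1250 ≈ 0.912800

1 1 4941/5000
2 2 2369/2500
3 3 1141/1250
DF(2y) is solved at step 2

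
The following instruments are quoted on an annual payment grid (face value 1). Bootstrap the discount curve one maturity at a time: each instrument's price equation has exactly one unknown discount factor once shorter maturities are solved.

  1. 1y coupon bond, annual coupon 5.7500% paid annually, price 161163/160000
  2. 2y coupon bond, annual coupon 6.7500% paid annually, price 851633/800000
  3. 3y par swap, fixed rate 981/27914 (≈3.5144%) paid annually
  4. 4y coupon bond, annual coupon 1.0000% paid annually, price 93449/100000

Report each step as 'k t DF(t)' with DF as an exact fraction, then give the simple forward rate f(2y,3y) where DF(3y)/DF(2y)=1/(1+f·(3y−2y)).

1 1 381/400
2 2 937/1000
3 3 9019/10000
4 4 561/625
f(2y,3y) = ((937/1000)/(9019/10000) − 1)/(1) = 351/9019 ≈ 3.8918%

step 1 [1y] bond c/1=23/400: DF=(161163/160000 − 23/400·(0))/(1+23/400) = 381/400 ≈ 0.952500
step 2 [2y] bond c/1=27/400: DF=(851633/800000 − 27/400·(0.952500))/(1+27/400) = 937/1000 ≈ 0.937000
step 3 [3y] swap r/1=981/27914: DF=(1 − 981/27914·(0.952500+0.937000))/(1+981/27914) = 9019/10000 ≈ 0.901900
step 4 [4y] bond c/1=1/100: DF=(93449/100000 − 1/100·(0.952500+0.937000+0.901900))/(1+1/100) = 561/625 ≈ 0.897600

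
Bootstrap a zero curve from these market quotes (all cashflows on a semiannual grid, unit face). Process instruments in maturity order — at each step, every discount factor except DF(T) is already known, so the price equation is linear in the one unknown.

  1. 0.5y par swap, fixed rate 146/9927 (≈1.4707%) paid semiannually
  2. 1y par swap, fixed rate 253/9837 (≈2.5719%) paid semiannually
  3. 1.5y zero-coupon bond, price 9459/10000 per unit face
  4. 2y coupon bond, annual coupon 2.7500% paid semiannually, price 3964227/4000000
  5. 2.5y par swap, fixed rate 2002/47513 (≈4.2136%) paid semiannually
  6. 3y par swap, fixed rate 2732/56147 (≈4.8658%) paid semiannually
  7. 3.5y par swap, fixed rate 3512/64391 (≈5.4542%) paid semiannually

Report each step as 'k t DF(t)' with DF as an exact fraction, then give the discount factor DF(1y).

1 1/2 9927/10000
2 1 9747/10000
3 3/2 9459/10000
4 2 9381/10000
5 5/2 8999/10000
6 3 4317/5000
7 7/2 2061/2500
DF(1y) = 9747/10000 ≈ 0.974700

step 1 [0.5y] swap r/2=73/9927: DF=(1 − 73/9927·(0))/(1+73/9927) = 9927/10000 ≈ 0.992700
step 2 [1y] swap r/2=253/19674: DF=(1 − 253/19674·(0.992700))/(1+253/19674) = 9747/10000 ≈ 0.974700
step 3 [1.5y] zero: DF = P = 9459/10000 ≈ 0.945900
step 4 [2y] bond c/2=11/800: DF=(3964227/4000000 − 11/800·(0.992700+0.974700+0.945900))/(1+11/800) = 9381/10000 ≈ 0.938100
step 5 [2.5y] swap r/2=1001/47513: DF=(1 − 1001/47513·(0.992700+0.974700+0.945900+0.938100))/(1+1001/47513) = 8999/10000 ≈ 0.899900
step 6 [3y] swap r/2=1366/56147: DF=(1 − 1366/56147·(0.992700+0.974700+0.945900+0.938100+0.899900))/(1+1366/56147) = 4317/5000 ≈ 0.863400
step 7 [3.5y] swap r/2=1756/64391: DF=(1 − 1756/64391·(0.992700+0.974700+0.945900+0.938100+0.899900+0.863400))/(1+1756/64391) = 2061/2500 ≈ 0.824400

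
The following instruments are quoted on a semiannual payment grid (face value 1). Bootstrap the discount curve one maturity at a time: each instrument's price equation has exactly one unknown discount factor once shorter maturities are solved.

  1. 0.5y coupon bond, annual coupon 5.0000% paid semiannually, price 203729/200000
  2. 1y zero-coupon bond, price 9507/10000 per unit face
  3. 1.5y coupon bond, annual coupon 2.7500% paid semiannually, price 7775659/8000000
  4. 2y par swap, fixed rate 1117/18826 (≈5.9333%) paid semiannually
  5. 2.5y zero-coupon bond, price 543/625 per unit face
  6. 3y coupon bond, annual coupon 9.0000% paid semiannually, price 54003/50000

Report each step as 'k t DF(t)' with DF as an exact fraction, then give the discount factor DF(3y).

1 1/2 4969/5000
2 1 9507/10000
3 3/2 2331/2500
4 2 8883/10000
5 5/2 543/625
6 3 417/500
DF(3y) = 417/500 ≈ 0.834000

step 1 [0.5y] bond c/2=1/40: DF=(203729/200000 − 1/40·(0))/(1+1/40) = 4969/5000 ≈ 0.993800
step 2 [1y] zero: DF = P = 9507/10000 ≈ 0.950700
step 3 [1.5y] bond c/2=11/800: DF=(7775659/8000000 − 11/800·(0.993800+0.950700))/(1+11/800) = 2331/2500 ≈ 0.932400
step 4 [2y] swap r/2=1117/37652: DF=(1 − 1117/37652·(0.993800+0.950700+0.932400))/(1+1117/37652) = 8883/10000 ≈ 0.888300
step 5 [2.5y] zero: DF = P = 543/625 ≈ 0.868800
step 6 [3y] bond c/2=9/200: DF=(54003/50000 − 9/200·(0.993800+0.950700+0.932400+0.888300+0.868800))/(1+9/200) = 417/500 ≈ 0.834000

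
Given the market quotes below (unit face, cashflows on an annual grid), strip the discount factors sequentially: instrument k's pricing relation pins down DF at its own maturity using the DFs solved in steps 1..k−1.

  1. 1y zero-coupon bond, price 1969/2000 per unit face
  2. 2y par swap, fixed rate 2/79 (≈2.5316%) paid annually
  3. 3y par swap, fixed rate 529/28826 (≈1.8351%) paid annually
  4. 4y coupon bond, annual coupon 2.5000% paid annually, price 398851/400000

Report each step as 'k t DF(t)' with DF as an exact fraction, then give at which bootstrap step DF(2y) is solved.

1 1 1969/2000
2 2 951/1000
3 3 9471/10000
4 4 361/400
DF(2y) is solved at step 2

step 1 [1y] zero: DF = P = 1969/2000 ≈ 0.984500
step 2 [2y] swap r/1=2/79: DF=(1 − 2/79·(0.984500))/(1+2/79) = 951/1000 ≈ 0.951000
step 3 [3y] swap r/1=529/28826: DF=(1 − 529/28826·(0.984500+0.951000))/(1+529/28826) = 9471/10000 ≈ 0.947100
step 4 [4y] bond c/1=1/40: DF=(398851/400000 − 1/40·(0.984500+0.951000+0.947100))/(1+1/40) = 361/400 ≈ 0.902500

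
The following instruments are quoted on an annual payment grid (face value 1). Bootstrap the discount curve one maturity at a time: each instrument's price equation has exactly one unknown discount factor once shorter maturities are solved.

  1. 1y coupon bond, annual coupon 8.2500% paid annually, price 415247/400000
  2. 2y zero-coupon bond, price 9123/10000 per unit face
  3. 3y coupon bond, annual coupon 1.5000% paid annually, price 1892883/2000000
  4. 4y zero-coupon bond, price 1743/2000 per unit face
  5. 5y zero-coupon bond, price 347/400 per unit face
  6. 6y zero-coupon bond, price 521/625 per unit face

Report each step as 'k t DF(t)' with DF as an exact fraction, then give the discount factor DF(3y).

step 1 [1y] bond c/1=33/400: DF=(415247/400000 − 33/400·(0))/(1+33/400) = 959/1000 ≈ 0.959000
step 2 [2y] zero: DF = P = 9123/10000 ≈ 0.912300
step 3 [3y] bond c/1=3/200: DF=(1892883/2000000 − 3/200·(0.959000+0.912300))/(1+3/200) = 1131/1250 ≈ 0.904800
step 4 [4y] zero: DF = P = 1743/2000 ≈ 0.871500
step 5 [5y] zero: DF = P = 347/400 ≈ 0.867500
step 6 [6y] zero: DF = P = 521/625 ≈ 0.833600

1 1 959/1000
2 2 9123/10000
3 3 1131/1250
4 4 1743/2000
5 5 347/400
6 6 521/625
DF(3y) = 1131/1250 ≈ 0.904800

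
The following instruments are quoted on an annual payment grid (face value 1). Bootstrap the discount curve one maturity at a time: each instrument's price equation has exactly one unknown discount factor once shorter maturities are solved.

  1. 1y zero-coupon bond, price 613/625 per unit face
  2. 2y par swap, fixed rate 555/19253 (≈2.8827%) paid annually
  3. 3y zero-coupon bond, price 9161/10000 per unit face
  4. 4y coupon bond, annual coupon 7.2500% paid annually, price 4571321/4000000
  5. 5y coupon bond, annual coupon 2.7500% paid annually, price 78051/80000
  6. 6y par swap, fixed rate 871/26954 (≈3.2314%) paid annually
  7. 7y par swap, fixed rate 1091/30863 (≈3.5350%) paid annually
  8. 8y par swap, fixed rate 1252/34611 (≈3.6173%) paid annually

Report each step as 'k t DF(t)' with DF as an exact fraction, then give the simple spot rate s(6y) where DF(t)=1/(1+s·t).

step 1 [1y] zero: DF = P = 613/625 ≈ 0.980800
step 2 [2y] swap r/1=555/19253: DF=(1 − 555/19253·(0.980800))/(1+555/19253) = 1889/2000 ≈ 0.944500
step 3 [3y] zero: DF = P = 9161/10000 ≈ 0.916100
step 4 [4y] bond c/1=29/400: DF=(4571321/4000000 − 29/400·(0.980800+0.944500+0.916100))/(1+29/400) = 1747/2000 ≈ 0.873500
step 5 [5y] bond c/1=11/400: DF=(78051/80000 − 11/400·(0.980800+0.944500+0.916100+0.873500))/(1+11/400) = 8501/10000 ≈ 0.850100
step 6 [6y] swap r/1=871/26954: DF=(1 − 871/26954·(0.980800+0.944500+0.916100+0.873500+0.850100))/(1+871/26954) = 4129/5000 ≈ 0.825800
step 7 [7y] swap r/1=1091/30863: DF=(1 − 1091/30863·(0.980800+0.944500+0.916100+0.873500+0.850100+0.825800))/(1+1091/30863) = 3909/5000 ≈ 0.781800
step 8 [8y] swap r/1=1252/34611: DF=(1 − 1252/34611·(0.980800+0.944500+0.916100+0.873500+0.850100+0.825800+0.781800))/(1+1252/34611) = 937/1250 ≈ 0.749600

1 1 613/625
2 2 1889/2000
3 3 9161/10000
4 4 1747/2000
5 5 8501/10000
6 6 4129/5000
7 7 3909/5000
8 8 937/1250
s(6y) = (1/(4129/5000) − 1)/(6) = 871/24774 ≈ 3.5158%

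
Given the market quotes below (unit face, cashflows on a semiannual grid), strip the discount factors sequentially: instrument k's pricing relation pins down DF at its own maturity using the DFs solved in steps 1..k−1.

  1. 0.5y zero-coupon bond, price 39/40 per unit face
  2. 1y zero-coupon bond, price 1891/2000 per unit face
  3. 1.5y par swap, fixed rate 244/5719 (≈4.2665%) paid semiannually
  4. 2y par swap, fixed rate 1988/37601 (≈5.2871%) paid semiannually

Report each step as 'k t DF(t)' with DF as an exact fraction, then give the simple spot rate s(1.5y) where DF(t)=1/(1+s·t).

step 1 [0.5y] zero: DF = P = 39/40 ≈ 0.975000
step 2 [1y] zero: DF = P = 1891/2000 ≈ 0.945500
step 3 [1.5y] swap r/2=122/5719: DF=(1 − 122/5719·(0.975000+0.945500))/(1+122/5719) = 939/1000 ≈ 0.939000
step 4 [2y] swap r/2=994/37601: DF=(1 − 994/37601·(0.975000+0.945500+0.939000))/(1+994/37601) = 4503/5000 ≈ 0.900600

1 1/2 39/40
2 1 1891/2000
3 3/2 939/1000
4 2 4503/5000
s(1.5y) = (1/(939/1000) − 1)/(3/2) = 122/2817 ≈ 4.3308%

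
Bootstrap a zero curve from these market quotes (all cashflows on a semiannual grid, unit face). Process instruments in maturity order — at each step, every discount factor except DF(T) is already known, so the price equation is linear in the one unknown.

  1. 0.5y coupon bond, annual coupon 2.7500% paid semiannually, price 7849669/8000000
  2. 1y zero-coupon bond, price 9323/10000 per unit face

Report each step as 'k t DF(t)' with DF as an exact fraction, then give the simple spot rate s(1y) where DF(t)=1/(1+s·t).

step 1 [0.5y] bond c/2=11/800: DF=(7849669/8000000 − 11/800·(0))/(1+11/800) = 9679/10000 ≈ 0.967900
step 2 [1y] zero: DF = P = 9323/10000 ≈ 0.932300

1 1/2 9679/10000
2 1 9323/10000
s(1y) = (1/(9323/10000) − 1)/(1) = 677/9323 ≈ 7.2616%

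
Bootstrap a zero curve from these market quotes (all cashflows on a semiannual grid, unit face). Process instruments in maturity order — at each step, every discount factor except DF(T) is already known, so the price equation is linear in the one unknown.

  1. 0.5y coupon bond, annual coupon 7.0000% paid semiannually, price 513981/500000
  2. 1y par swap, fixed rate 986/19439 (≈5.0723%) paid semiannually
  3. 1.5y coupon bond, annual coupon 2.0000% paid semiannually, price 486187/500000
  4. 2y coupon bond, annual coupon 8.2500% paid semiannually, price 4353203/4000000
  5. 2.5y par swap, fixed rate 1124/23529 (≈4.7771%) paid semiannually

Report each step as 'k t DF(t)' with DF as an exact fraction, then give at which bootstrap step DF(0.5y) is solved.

1 1/2 2483/2500
2 1 9507/10000
3 3/2 1887/2000
4 2 2327/2500
5 5/2 2219/2500
DF(0.5y) is solved at step 1

step 1 [0.5y] bond c/2=7/200: DF=(513981/500000 − 7/200·(0))/(1+7/200) = 2483/2500 ≈ 0.993200
step 2 [1y] swap r/2=493/19439: DF=(1 − 493/19439·(0.993200))/(1+493/19439) = 9507/10000 ≈ 0.950700
step 3 [1.5y] bond c/2=1/100: DF=(486187/500000 − 1/100·(0.993200+0.950700))/(1+1/100) = 1887/2000 ≈ 0.943500
step 4 [2y] bond c/2=33/800: DF=(4353203/4000000 − 33/800·(0.993200+0.950700+0.943500))/(1+33/800) = 2327/2500 ≈ 0.930800
step 5 [2.5y] swap r/2=562/23529: DF=(1 − 562/23529·(0.993200+0.950700+0.943500+0.930800))/(1+562/23529) = 2219/2500 ≈ 0.887600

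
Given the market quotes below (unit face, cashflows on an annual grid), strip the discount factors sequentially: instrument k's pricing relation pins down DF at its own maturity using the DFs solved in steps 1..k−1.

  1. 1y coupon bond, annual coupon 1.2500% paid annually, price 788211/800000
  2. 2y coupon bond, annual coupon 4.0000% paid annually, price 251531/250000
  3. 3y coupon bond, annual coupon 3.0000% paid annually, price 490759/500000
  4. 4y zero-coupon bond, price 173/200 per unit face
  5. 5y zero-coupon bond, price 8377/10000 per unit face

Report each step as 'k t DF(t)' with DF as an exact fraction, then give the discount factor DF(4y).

1 1 9731/10000
2 2 93/100
3 3 359/400
4 4 173/200
5 5 8377/10000
DF(4y) = 173/200 ≈ 0.865000

step 1 [1y] bond c/1=1/80: DF=(788211/800000 − 1/80·(0))/(1+1/80) = 9731/10000 ≈ 0.973100
step 2 [2y] bond c/1=1/25: DF=(251531/250000 − 1/25·(0.973100))/(1+1/25) = 93/100 ≈ 0.930000
step 3 [3y] bond c/1=3/100: DF=(490759/500000 − 3/100·(0.973100+0.930000))/(1+3/100) = 359/400 ≈ 0.897500
step 4 [4y] zero: DF = P = 173/200 ≈ 0.865000
step 5 [5y] zero: DF = P = 8377/10000 ≈ 0.837700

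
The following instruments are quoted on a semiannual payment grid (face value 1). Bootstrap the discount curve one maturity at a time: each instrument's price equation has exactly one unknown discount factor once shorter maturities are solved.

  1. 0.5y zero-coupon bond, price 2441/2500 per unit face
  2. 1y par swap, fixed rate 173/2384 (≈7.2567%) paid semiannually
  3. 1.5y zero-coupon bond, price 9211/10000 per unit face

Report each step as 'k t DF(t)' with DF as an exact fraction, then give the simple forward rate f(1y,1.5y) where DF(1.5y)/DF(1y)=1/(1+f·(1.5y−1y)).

step 1 [0.5y] zero: DF = P = 2441/2500 ≈ 0.976400
step 2 [1y] swap r/2=173/4768: DF=(1 − 173/4768·(0.976400))/(1+173/4768) = 2327/2500 ≈ 0.930800
step 3 [1.5y] zero: DF = P = 9211/10000 ≈ 0.921100

1 1/2 2441/2500
2 1 2327/2500
3 3/2 9211/10000
f(1y,1.5y) = ((2327/2500)/(9211/10000) − 1)/(1/2) = 194/9211 ≈ 2.1062%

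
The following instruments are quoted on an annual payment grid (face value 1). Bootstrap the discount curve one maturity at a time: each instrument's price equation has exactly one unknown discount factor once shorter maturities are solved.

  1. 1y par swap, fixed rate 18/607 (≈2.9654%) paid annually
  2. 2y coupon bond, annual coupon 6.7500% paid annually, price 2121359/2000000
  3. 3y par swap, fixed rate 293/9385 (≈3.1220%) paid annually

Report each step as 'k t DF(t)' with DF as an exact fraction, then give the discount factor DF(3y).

1 1 607/625
2 2 4661/5000
3 3 9121/10000
DF(3y) = 9121/10000 ≈ 0.912100

step 1 [1y] swap r/1=18/607: DF=(1 − 18/607·(0))/(1+18/607) = 607/625 ≈ 0.971200
step 2 [2y] bond c/1=27/400: DF=(2121359/2000000 − 27/400·(0.971200))/(1+27/400) = 4661/5000 ≈ 0.932200
step 3 [3y] swap r/1=293/9385: DF=(1 − 293/9385·(0.971200+0.932200))/(1+293/9385) = 9121/10000 ≈ 0.912100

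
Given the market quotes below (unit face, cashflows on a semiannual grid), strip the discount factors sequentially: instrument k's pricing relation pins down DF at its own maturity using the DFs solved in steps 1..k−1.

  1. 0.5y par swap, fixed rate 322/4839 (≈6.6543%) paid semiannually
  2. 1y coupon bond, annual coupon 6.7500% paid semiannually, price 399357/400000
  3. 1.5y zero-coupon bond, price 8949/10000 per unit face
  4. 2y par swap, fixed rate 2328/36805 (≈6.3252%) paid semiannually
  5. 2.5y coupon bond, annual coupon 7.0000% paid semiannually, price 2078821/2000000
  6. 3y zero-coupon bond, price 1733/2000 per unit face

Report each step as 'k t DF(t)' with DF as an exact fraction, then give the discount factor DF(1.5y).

1 1/2 4839/5000
2 1 4671/5000
3 3/2 8949/10000
4 2 2209/2500
5 5/2 4399/5000
6 3 1733/2000
DF(1.5y) = 8949/10000 ≈ 0.894900

step 1 [0.5y] swap r/2=161/4839: DF=(1 − 161/4839·(0))/(1+161/4839) = 4839/5000 ≈ 0.967800
step 2 [1y] bond c/2=27/800: DF=(399357/400000 − 27/800·(0.967800))/(1+27/800) = 4671/5000 ≈ 0.934200
step 3 [1.5y] zero: DF = P = 8949/10000 ≈ 0.894900
step 4 [2y] swap r/2=1164/36805: DF=(1 − 1164/36805·(0.967800+0.934200+0.894900))/(1+1164/36805) = 2209/2500 ≈ 0.883600
step 5 [2.5y] bond c/2=7/200: DF=(2078821/2000000 − 7/200·(0.967800+0.934200+0.894900+0.883600))/(1+7/200) = 4399/5000 ≈ 0.879800
step 6 [3y] zero: DF = P = 1733/2000 ≈ 0.866500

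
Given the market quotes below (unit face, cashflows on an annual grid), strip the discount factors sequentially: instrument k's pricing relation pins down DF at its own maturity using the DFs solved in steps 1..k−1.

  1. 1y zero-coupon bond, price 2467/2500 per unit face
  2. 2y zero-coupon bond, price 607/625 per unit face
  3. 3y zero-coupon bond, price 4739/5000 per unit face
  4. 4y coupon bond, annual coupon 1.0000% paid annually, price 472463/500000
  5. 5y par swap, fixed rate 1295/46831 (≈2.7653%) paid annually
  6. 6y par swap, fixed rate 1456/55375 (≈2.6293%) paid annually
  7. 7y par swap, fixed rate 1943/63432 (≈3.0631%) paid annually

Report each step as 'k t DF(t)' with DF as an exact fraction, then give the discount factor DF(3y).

1 1 2467/2500
2 2 607/625
3 3 4739/5000
4 4 2267/2500
5 5 1741/2000
6 6 534/625
7 7 8057/10000
DF(3y) = 4739/5000 ≈ 0.947800

step 1 [1y] zero: DF = P = 2467/2500 ≈ 0.986800
step 2 [2y] zero: DF = P = 607/625 ≈ 0.971200
step 3 [3y] zero: DF = P = 4739/5000 ≈ 0.947800
step 4 [4y] bond c/1=1/100: DF=(472463/500000 − 1/100·(0.986800+0.971200+0.947800))/(1+1/100) = 2267/2500 ≈ 0.906800
step 5 [5y] swap r/1=1295/46831: DF=(1 − 1295/46831·(0.986800+0.971200+0.947800+0.906800))/(1+1295/46831) = 1741/2000 ≈ 0.870500
step 6 [6y] swap r/1=1456/55375: DF=(1 − 1456/55375·(0.986800+0.971200+0.947800+0.906800+0.870500))/(1+1456/55375) = 534/625 ≈ 0.854400
step 7 [7y] swap r/1=1943/63432: DF=(1 − 1943/63432·(0.986800+0.971200+0.947800+0.906800+0.870500+0.854400))/(1+1943/63432) = 8057/10000 ≈ 0.805700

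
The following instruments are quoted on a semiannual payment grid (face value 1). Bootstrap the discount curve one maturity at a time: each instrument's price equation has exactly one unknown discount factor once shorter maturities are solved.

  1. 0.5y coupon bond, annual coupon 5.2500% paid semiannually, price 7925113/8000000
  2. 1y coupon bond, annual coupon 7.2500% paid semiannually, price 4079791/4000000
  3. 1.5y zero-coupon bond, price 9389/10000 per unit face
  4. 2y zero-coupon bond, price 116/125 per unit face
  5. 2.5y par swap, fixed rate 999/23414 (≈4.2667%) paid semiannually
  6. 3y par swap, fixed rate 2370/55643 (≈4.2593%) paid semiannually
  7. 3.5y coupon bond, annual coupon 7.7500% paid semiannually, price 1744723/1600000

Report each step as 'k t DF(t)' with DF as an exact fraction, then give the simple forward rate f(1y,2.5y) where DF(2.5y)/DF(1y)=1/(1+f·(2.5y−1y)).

1 1/2 9653/10000
2 1 1901/2000
3 3/2 9389/10000
4 2 116/125
5 5/2 9001/10000
6 3 1763/2000
7 7/2 4211/5000
f(1y,2.5y) = ((1901/2000)/(9001/10000) − 1)/(3/2) = 336/9001 ≈ 3.7329%

step 1 [0.5y] bond c/2=21/800: DF=(7925113/8000000 − 21/800·(0))/(1+21/800) = 9653/10000 ≈ 0.965300
step 2 [1y] bond c/2=29/800: DF=(4079791/4000000 − 29/800·(0.965300))/(1+29/800) = 1901/2000 ≈ 0.950500
step 3 [1.5y] zero: DF = P = 9389/10000 ≈ 0.938900
step 4 [2y] zero: DF = P = 116/125 ≈ 0.928000
step 5 [2.5y] swap r/2=999/46828: DF=(1 − 999/46828·(0.965300+0.950500+0.938900+0.928000))/(1+999/46828) = 9001/10000 ≈ 0.900100
step 6 [3y] swap r/2=1185/55643: DF=(1 − 1185/55643·(0.965300+0.950500+0.938900+0.928000+0.900100))/(1+1185/55643) = 1763/2000 ≈ 0.881500
step 7 [3.5y] bond c/2=31/800: DF=(1744723/1600000 − 31/800·(0.965300+0.950500+0.938900+0.928000+0.900100+0.881500))/(1+31/800) = 4211/5000 ≈ 0.842200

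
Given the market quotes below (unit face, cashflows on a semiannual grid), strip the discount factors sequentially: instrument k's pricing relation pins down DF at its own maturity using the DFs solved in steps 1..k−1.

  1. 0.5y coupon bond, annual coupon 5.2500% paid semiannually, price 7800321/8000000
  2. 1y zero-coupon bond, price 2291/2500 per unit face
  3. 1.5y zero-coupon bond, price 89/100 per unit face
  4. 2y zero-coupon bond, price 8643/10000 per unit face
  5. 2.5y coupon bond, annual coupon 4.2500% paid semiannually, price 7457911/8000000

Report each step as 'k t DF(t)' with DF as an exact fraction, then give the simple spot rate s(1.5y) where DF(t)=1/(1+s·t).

step 1 [0.5y] bond c/2=21/800: DF=(7800321/8000000 − 21/800·(0))/(1+21/800) = 9501/10000 ≈ 0.950100
step 2 [1y] zero: DF = P = 2291/2500 ≈ 0.916400
step 3 [1.5y] zero: DF = P = 89/100 ≈ 0.890000
step 4 [2y] zero: DF = P = 8643/10000 ≈ 0.864300
step 5 [2.5y] bond c/2=17/800: DF=(7457911/8000000 − 17/800·(0.950100+0.916400+0.890000+0.864300))/(1+17/800) = 67/80 ≈ 0.837500

1 1/2 9501/10000
2 1 2291/2500
3 3/2 89/100
4 2 8643/10000
5 5/2 67/80
s(1.5y) = (1/(89/100) − 1)/(3/2) = 22/267 ≈ 8.2397%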